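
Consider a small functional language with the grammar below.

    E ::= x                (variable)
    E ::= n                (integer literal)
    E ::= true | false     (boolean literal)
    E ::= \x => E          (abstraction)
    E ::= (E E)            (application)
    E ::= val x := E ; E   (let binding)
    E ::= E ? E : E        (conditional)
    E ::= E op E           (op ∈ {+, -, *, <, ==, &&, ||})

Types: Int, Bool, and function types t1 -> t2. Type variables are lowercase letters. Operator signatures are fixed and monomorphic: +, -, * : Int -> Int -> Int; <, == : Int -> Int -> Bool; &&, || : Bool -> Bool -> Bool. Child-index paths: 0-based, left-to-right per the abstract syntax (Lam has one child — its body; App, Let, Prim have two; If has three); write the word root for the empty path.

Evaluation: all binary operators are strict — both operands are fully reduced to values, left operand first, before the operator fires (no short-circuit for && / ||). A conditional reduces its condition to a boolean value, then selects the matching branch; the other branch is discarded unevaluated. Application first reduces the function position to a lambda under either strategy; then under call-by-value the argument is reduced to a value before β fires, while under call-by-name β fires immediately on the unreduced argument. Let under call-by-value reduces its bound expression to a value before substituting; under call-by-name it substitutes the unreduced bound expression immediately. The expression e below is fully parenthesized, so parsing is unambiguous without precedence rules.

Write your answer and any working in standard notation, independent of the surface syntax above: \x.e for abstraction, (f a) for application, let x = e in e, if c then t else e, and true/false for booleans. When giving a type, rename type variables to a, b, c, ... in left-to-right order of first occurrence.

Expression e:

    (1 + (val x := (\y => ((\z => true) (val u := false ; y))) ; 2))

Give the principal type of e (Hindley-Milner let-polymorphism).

Answer: Int

Trace:
  unify Int ~ Int
\z._ : b -> Bool
let u : Bool
y : a
  unify b -> Bool ~ a -> c
  unify b ~ a
  unify Bool ~ c
_ _ : Bool
\y._ : a -> Bool
let x : forall. a -> Bool
  unify Int ~ Int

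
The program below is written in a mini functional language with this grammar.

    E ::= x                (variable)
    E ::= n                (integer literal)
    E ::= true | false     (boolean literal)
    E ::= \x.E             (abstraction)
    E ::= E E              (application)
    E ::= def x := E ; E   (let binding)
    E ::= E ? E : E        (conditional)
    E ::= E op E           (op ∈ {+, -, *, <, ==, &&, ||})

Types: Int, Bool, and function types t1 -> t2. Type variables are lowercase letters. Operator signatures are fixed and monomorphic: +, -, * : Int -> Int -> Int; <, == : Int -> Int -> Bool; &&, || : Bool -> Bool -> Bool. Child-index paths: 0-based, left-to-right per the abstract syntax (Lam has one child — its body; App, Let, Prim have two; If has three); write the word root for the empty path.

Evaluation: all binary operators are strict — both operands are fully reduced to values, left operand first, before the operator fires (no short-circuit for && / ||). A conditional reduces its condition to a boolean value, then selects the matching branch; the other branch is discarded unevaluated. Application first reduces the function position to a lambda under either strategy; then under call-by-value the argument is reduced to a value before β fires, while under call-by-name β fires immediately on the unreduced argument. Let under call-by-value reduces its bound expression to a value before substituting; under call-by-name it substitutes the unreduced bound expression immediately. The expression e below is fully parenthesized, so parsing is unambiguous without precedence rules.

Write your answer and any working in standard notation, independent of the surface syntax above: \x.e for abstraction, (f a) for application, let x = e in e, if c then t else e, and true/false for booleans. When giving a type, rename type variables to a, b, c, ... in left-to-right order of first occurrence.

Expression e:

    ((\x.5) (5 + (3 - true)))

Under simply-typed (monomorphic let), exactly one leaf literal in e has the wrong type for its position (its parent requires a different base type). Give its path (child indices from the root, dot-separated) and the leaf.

Trace:
\x._ : a -> Int
  unify Int ~ Int
  unify Int ~ Int
  unify Bool ~ Int
  FAIL: mismatch Bool ~ Int

Answer: 1.1.1 : true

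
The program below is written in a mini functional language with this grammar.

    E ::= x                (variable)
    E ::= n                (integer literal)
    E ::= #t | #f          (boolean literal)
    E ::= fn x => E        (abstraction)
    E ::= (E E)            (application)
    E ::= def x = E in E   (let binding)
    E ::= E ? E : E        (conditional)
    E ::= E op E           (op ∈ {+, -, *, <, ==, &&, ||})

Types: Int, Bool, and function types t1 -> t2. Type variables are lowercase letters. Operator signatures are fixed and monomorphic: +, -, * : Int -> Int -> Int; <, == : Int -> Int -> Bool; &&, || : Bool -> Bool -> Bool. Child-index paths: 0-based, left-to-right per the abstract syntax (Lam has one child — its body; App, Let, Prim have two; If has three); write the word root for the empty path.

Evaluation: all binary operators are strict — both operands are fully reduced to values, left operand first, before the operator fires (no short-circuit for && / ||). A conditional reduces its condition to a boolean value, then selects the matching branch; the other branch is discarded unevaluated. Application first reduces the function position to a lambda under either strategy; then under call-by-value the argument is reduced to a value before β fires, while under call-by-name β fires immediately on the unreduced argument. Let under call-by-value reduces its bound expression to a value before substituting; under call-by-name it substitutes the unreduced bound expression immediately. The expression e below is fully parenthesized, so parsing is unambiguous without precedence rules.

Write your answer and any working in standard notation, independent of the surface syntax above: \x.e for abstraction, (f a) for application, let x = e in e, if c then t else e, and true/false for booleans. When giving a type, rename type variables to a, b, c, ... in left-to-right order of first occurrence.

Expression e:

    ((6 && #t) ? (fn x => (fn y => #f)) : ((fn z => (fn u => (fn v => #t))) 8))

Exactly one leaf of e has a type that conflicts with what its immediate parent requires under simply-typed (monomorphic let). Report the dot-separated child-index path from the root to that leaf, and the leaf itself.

Trace:
  unify Int ~ Bool
  FAIL: mismatch Int ~ Bool

Answer: 0.0 : 6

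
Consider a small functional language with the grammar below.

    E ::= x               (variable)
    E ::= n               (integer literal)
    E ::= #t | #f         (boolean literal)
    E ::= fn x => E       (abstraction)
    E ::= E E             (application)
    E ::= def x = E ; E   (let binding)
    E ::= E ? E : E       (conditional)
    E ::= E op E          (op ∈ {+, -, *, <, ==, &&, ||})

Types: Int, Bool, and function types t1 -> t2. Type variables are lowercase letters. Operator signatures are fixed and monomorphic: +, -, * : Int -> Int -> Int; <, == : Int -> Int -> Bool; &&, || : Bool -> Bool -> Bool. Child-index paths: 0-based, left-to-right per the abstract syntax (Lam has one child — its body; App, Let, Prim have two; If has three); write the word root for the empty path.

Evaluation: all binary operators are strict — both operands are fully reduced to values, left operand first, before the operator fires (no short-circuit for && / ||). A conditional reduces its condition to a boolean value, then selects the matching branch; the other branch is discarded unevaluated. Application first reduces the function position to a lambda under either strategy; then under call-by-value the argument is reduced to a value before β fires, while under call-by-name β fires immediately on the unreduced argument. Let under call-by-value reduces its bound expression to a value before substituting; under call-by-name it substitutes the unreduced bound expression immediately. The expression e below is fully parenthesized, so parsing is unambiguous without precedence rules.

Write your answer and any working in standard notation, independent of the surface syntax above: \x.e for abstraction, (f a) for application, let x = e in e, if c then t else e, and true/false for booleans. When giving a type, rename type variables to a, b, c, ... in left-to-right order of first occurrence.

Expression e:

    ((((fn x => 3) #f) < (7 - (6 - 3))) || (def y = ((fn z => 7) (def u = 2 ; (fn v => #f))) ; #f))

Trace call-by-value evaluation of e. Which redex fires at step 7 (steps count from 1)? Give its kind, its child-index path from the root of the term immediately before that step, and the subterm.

Answer: let at 1 : (let y = 7 in false)

Working:
step 0: ((((\x.3) false) < (7 - (6 - 3))) || (let y = ((\z.7) (let u = 2 in (\v.false))) in false))
step 1: [beta@0.0] ((3 < (7 - (6 - 3))) || (let y = ((\z.7) (let u = 2 in (\v.false))) in false))
step 2: [delta@0.1.1] ((3 < (7 - 3)) || (let y = ((\z.7) (let u = 2 in (\v.false))) in false))
step 3: [delta@0.1] ((3 < 4) || (let y = ((\z.7) (let u = 2 in (\v.false))) in false))
step 4: [delta@0] (true || (let y = ((\z.7) (let u = 2 in (\v.false))) in false))
step 5: [let@1.0.1] (true || (let y = ((\z.7) (\v.false)) in false))
step 6: [beta@1.0] (true || (let y = 7 in false))
step 7: [let@1] (true || false)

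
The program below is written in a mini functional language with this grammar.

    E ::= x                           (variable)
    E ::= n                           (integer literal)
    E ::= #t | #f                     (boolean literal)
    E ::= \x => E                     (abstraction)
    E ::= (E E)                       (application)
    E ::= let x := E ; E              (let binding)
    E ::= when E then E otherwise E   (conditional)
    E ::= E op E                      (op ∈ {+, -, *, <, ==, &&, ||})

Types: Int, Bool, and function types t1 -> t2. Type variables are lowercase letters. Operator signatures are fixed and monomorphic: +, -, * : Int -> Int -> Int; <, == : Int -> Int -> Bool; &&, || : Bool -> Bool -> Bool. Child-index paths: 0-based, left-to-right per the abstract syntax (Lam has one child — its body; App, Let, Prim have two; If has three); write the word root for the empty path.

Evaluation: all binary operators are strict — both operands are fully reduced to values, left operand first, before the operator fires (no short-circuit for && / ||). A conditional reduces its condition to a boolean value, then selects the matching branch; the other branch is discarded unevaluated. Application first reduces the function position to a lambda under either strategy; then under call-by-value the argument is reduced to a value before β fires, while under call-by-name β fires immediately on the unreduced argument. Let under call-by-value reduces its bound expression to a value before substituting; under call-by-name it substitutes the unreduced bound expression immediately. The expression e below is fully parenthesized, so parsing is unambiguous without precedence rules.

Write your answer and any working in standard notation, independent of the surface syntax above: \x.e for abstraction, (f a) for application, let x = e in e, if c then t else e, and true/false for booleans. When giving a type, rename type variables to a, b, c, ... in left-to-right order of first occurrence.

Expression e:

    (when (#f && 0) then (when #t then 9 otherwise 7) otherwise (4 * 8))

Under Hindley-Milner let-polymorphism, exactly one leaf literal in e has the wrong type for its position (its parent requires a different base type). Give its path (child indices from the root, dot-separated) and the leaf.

Derivation:
  unify Bool ~ Bool
  unify Int ~ Bool
  FAIL: mismatch Int ~ Bool

Answer: 0.1 : 0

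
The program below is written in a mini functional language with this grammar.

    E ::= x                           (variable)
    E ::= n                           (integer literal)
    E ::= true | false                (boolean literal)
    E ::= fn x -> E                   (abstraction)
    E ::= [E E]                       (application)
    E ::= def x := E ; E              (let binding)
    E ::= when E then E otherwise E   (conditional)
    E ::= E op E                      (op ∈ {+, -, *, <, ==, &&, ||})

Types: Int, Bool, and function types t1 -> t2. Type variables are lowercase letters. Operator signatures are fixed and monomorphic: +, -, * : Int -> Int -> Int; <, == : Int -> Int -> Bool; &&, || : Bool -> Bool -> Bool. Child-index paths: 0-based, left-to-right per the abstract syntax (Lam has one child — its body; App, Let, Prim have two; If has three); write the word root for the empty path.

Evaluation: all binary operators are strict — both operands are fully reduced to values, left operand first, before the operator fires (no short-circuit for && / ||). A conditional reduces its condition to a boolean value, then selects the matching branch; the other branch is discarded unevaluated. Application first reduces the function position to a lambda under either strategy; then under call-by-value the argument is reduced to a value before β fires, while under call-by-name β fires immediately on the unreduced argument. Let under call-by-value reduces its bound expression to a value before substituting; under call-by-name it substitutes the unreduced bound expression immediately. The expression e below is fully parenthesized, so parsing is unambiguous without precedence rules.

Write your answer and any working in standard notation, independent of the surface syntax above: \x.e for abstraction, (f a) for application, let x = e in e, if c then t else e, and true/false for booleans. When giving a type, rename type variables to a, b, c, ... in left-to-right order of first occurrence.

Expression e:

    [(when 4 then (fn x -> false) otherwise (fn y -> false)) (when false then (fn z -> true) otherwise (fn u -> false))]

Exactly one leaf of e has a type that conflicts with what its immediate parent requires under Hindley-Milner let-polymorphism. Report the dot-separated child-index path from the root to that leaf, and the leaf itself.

Trace:
  unify Int ~ Bool
  FAIL: mismatch Int ~ Bool

Answer: 0.0 : 4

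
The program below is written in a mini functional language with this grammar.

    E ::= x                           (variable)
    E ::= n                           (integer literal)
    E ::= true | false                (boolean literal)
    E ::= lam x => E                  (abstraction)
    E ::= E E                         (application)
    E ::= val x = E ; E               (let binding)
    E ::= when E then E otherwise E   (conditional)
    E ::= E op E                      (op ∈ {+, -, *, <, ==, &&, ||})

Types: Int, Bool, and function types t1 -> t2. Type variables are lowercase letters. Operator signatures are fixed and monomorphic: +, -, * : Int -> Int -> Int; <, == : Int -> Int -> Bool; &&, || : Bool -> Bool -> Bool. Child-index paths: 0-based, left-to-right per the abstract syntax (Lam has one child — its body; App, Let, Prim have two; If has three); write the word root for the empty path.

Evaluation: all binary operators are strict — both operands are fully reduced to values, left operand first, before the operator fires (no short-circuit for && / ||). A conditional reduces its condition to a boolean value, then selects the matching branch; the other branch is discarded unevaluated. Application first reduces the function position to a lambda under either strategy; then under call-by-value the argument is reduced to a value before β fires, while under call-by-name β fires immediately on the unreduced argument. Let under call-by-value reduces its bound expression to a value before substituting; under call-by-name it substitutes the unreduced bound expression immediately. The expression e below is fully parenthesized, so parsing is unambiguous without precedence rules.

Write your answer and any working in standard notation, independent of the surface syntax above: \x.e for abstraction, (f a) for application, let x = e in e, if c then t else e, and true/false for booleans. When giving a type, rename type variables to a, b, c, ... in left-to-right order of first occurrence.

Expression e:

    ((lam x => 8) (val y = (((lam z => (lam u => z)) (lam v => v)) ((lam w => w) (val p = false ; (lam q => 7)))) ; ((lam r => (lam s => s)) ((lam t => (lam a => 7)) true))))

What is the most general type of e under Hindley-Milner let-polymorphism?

Answer: Int

Working:
\x._ : a -> Int
z : b
\u._ : c -> b
\z._ : b -> c -> b
v : d
\v._ : d -> d
  unify b -> c -> b ~ (d -> d) -> e
  unify b ~ d -> d
  unify c -> d -> d ~ e
_ _ : c -> d -> d
w : f
\w._ : f -> f
let p : Bool
\q._ : g -> Int
  unify f -> f ~ (g -> Int) -> h
  unify f ~ g -> Int
  unify g -> Int ~ h
_ _ : g -> Int
  unify c -> d -> d ~ (g -> Int) -> i
  unify c ~ g -> Int
  unify d -> d ~ i
_ _ : d -> d
let y : forall. d -> d
s : k
\s._ : k -> k
\r._ : j -> k -> k
\a._ : m -> Int
\t._ : l -> m -> Int
  unify l -> m -> Int ~ Bool -> n
  unify l ~ Bool
  unify m -> Int ~ n
_ _ : m -> Int
  unify j -> k -> k ~ (m -> Int) -> o
  unify j ~ m -> Int
  unify k -> k ~ o
_ _ : k -> k
  unify a -> Int ~ (k -> k) -> p
  unify a ~ k -> k
  unify Int ~ p
_ _ : Int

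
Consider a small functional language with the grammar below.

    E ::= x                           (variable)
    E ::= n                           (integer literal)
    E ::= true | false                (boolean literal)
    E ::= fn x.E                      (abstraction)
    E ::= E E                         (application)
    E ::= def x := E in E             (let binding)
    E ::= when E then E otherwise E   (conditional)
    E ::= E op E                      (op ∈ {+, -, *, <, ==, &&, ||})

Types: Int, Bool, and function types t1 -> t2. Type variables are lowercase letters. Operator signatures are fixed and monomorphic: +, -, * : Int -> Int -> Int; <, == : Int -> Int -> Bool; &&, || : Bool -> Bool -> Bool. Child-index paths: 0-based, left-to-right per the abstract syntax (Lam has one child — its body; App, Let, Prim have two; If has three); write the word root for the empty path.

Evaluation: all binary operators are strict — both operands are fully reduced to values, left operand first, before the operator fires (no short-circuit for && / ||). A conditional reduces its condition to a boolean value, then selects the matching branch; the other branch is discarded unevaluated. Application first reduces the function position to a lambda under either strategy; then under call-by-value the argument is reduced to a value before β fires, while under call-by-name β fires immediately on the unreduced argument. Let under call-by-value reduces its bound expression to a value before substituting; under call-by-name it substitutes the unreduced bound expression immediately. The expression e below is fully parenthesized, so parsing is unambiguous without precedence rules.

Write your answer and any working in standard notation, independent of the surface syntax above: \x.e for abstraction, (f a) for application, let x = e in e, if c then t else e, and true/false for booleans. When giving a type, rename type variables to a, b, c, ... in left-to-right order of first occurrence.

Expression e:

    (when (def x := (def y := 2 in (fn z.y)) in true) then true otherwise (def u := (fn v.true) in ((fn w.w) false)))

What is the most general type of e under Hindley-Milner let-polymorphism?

Answer: Bool

Working:
let y : Int
y : Int
\z._ : a -> Int
let x : forall. a -> Int
  unify Bool ~ Bool
\v._ : b -> Bool
let u : forall. b -> Bool
w : c
\w._ : c -> c
  unify c -> c ~ Bool -> d
  unify c ~ Bool
  unify Bool ~ d
_ _ : Bool
  unify Bool ~ Bool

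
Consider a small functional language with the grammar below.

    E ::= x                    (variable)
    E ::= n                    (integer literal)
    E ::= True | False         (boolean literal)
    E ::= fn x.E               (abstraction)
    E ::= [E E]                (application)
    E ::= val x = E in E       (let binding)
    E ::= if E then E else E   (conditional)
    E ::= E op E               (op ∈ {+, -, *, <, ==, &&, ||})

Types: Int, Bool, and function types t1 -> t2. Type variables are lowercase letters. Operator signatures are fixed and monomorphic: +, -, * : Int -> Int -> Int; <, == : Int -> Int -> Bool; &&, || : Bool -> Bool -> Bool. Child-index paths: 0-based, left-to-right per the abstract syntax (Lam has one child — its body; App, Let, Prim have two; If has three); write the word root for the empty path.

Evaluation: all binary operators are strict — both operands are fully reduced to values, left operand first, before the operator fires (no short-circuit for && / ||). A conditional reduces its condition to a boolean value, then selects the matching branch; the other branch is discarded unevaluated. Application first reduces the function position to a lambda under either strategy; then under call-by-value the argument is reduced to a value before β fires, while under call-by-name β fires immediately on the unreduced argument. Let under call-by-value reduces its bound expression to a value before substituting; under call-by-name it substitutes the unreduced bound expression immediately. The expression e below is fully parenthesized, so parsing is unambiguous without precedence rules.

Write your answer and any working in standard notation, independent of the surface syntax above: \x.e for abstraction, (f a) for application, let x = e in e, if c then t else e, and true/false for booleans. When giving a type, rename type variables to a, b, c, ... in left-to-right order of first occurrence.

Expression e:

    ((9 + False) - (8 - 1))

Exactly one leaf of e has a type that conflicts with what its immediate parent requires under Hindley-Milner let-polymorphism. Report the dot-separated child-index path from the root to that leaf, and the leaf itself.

Answer: 0.1 : false

Working:
  unify Int ~ Int
  unify Bool ~ Int
  FAIL: mismatch Bool ~ Int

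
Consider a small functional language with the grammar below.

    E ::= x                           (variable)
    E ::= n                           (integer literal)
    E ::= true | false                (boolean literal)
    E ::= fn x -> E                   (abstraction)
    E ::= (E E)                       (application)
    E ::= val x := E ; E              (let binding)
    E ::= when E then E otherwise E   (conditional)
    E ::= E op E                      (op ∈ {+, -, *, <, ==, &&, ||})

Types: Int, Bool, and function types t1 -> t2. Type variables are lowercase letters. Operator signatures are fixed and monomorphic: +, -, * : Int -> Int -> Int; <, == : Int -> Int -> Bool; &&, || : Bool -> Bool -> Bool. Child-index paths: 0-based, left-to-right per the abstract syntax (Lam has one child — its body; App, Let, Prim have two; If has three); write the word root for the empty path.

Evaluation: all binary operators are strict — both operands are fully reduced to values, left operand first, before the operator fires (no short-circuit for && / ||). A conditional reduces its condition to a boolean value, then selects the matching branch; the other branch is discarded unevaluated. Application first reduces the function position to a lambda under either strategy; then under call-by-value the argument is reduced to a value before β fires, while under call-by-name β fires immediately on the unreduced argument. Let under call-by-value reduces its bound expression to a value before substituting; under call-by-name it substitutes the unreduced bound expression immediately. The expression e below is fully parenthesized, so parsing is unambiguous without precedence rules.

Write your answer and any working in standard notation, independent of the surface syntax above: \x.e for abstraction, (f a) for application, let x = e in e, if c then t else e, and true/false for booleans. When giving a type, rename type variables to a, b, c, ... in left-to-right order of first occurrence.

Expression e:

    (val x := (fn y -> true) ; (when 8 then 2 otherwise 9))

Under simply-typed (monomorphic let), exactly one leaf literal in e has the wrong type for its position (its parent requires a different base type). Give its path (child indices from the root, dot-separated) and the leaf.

Answer: 1.0 : 8

Derivation:
\y._ : a -> Bool
let x : a -> Bool
  unify Int ~ Bool
  FAIL: mismatch Int ~ Bool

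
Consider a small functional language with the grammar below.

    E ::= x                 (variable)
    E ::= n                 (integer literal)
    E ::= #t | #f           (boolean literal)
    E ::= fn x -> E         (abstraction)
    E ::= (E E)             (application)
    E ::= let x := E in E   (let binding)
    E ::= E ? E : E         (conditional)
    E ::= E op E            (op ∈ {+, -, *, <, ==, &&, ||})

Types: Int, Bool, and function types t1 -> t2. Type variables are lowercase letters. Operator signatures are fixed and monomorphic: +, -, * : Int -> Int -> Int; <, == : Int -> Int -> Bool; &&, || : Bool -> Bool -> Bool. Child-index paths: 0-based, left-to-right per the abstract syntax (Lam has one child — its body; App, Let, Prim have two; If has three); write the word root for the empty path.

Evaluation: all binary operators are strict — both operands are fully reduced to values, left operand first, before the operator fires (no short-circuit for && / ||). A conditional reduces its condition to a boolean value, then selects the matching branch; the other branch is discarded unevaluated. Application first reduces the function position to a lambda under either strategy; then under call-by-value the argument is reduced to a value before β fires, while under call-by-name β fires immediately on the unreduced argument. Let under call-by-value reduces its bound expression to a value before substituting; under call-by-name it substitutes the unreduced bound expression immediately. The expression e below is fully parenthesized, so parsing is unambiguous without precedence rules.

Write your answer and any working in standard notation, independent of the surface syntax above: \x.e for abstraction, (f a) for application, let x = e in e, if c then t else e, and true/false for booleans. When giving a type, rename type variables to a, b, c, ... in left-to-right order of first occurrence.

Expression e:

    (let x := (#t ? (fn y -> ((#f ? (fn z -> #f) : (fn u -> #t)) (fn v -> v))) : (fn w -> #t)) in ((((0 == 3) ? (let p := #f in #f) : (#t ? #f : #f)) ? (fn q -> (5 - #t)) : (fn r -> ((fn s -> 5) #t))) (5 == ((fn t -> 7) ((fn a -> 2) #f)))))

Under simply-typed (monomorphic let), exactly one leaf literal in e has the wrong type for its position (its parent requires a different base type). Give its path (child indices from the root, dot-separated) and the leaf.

Answer: 1.0.1.0.1 : true

Trace:
  unify Bool ~ Bool
  unify Bool ~ Bool
\z._ : b -> Bool
\u._ : c -> Bool
  unify b -> Bool ~ c -> Bool
  unify b ~ c
  unify Bool ~ Bool
v : d
\v._ : d -> d
  unify c -> Bool ~ (d -> d) -> e
  unify c ~ d -> d
  unify Bool ~ e
_ _ : Bool
\y._ : a -> Bool
\w._ : f -> Bool
  unify a -> Bool ~ f -> Bool
  unify a ~ f
  unify Bool ~ Bool
let x : f -> Bool
  unify Int ~ Int
  unify Int ~ Int
  unify Bool ~ Bool
let p : Bool
  unify Bool ~ Bool
  unify Bool ~ Bool
  unify Bool ~ Bool
  unify Bool ~ Bool
  unify Int ~ Int
  unify Bool ~ Int
  FAIL: mismatch Bool ~ Int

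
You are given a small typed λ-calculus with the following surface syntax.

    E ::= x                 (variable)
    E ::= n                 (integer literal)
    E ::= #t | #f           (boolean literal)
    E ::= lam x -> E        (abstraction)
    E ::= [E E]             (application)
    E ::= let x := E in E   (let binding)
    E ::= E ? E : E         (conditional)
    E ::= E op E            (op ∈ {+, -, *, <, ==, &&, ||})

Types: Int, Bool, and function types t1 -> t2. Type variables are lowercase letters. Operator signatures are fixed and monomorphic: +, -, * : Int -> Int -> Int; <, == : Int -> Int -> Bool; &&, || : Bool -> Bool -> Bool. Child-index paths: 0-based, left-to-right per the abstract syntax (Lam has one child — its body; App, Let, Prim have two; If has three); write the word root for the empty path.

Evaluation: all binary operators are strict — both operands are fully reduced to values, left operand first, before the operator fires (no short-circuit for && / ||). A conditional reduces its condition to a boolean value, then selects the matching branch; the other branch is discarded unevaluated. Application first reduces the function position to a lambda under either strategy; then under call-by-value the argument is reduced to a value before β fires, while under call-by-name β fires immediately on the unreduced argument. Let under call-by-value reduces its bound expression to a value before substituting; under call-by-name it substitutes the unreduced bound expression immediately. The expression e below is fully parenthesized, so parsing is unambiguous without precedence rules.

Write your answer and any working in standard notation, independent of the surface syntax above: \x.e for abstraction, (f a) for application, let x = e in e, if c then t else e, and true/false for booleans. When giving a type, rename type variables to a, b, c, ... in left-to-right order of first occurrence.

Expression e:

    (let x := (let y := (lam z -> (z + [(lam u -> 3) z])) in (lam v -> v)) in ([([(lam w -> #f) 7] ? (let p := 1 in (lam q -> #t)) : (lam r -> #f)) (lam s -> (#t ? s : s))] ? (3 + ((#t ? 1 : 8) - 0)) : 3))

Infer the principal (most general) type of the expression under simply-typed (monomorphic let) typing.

Working:
z : a
  unify a ~ Int
\u._ : b -> Int
z : Int
  unify b -> Int ~ Int -> c
  unify b ~ Int
  unify Int ~ c
_ _ : Int
  unify Int ~ Int
\z._ : Int -> Int
let y : Int -> Int
v : d
\v._ : d -> d
let x : d -> d
\w._ : e -> Bool
  unify e -> Bool ~ Int -> f
  unify e ~ Int
  unify Bool ~ f
_ _ : Bool
  unify Bool ~ Bool
let p : Int
\q._ : g -> Bool
\r._ : h -> Bool
  unify g -> Bool ~ h -> Bool
  unify g ~ h
  unify Bool ~ Bool
  unify Bool ~ Bool
s : i
s : i
  unify i ~ i
\s._ : i -> i
  unify h -> Bool ~ (i -> i) -> j
  unify h ~ i -> i
  unify Bool ~ j
_ _ : Bool
  unify Bool ~ Bool
  unify Int ~ Int
  unify Bool ~ Bool
  unify Int ~ Int
  unify Int ~ Int
  unify Int ~ Int
  unify Int ~ Int
  unify Int ~ Int

Answer: Int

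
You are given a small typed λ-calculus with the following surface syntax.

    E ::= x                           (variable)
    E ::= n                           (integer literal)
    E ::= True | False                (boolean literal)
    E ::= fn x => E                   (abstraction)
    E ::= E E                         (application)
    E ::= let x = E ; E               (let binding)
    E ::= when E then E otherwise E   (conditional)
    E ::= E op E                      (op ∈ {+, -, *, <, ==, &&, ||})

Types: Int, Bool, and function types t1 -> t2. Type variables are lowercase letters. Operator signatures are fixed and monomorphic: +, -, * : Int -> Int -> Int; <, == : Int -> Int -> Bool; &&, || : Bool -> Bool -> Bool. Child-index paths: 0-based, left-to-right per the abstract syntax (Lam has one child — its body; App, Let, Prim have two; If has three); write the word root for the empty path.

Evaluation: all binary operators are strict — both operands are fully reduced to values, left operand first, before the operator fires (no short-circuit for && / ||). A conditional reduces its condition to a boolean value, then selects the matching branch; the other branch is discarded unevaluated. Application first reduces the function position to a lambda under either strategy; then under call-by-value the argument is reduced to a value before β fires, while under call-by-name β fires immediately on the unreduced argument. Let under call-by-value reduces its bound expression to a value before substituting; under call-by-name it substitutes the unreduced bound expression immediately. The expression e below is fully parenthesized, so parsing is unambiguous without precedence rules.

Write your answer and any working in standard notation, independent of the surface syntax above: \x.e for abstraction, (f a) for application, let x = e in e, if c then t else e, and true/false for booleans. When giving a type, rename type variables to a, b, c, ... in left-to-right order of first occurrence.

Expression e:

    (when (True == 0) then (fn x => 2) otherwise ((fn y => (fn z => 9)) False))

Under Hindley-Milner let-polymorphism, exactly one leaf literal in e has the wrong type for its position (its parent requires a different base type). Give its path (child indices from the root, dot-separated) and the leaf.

Working:
  unify Bool ~ Int
  FAIL: mismatch Bool ~ Int

Answer: 0.0 : true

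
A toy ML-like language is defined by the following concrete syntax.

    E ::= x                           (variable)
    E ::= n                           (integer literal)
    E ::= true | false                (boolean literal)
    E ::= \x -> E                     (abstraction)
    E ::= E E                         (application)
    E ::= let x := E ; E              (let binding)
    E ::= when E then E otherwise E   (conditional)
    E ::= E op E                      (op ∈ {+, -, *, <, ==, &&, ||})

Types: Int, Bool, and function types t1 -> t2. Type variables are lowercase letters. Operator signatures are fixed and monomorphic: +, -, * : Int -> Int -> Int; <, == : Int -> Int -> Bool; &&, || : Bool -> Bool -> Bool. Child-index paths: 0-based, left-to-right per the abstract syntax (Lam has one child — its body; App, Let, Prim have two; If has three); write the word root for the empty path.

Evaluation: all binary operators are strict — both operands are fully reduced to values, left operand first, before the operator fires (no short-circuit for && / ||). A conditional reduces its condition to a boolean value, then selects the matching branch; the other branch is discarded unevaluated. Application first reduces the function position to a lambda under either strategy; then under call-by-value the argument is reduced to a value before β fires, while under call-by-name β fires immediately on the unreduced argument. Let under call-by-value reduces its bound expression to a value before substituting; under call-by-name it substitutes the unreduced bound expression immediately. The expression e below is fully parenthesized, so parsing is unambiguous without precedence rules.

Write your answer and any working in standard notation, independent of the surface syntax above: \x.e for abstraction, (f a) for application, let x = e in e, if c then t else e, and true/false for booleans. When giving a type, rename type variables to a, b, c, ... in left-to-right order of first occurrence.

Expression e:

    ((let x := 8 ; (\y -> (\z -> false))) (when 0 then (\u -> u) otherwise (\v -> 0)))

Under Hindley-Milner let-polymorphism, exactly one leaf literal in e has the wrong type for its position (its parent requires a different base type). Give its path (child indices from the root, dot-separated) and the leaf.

Answer: 1.0 : 0

Derivation:
let x : Int
\z._ : b -> Bool
\y._ : a -> b -> Bool
  unify Int ~ Bool
  FAIL: mismatch Int ~ Bool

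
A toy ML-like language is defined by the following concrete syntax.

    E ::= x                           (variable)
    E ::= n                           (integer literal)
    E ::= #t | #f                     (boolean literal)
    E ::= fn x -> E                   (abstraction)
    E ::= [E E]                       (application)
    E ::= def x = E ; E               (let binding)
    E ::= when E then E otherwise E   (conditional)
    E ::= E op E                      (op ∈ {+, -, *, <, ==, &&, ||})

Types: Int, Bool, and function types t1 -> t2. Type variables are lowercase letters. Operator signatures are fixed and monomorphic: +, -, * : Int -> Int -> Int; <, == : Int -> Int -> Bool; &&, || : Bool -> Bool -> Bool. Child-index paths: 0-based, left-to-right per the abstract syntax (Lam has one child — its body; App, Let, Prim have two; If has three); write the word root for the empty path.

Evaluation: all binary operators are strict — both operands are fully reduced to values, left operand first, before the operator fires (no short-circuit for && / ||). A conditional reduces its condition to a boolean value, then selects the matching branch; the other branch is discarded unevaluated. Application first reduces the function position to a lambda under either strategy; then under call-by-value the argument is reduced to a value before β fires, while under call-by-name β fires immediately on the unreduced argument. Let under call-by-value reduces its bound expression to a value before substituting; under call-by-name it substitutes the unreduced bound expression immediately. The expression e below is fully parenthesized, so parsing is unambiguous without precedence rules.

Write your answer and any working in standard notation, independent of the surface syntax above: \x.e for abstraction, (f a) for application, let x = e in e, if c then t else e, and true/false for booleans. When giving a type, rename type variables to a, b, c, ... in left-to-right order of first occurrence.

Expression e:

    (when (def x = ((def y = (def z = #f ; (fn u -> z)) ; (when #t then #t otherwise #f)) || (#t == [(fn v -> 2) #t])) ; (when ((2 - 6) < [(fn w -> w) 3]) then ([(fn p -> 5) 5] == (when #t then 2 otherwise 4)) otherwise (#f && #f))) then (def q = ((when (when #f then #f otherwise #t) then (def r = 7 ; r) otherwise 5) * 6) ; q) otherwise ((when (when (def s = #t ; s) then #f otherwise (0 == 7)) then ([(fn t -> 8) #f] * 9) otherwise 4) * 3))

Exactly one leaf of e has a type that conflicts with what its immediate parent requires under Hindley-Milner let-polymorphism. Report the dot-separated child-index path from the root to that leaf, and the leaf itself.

Trace:
let z : Bool
z : Bool
\u._ : a -> Bool
let y : forall. a -> Bool
  unify Bool ~ Bool
  unify Bool ~ Bool
  unify Bool ~ Bool
  unify Bool ~ Int
  FAIL: mismatch Bool ~ Int

Answer: 0.0.1.0 : true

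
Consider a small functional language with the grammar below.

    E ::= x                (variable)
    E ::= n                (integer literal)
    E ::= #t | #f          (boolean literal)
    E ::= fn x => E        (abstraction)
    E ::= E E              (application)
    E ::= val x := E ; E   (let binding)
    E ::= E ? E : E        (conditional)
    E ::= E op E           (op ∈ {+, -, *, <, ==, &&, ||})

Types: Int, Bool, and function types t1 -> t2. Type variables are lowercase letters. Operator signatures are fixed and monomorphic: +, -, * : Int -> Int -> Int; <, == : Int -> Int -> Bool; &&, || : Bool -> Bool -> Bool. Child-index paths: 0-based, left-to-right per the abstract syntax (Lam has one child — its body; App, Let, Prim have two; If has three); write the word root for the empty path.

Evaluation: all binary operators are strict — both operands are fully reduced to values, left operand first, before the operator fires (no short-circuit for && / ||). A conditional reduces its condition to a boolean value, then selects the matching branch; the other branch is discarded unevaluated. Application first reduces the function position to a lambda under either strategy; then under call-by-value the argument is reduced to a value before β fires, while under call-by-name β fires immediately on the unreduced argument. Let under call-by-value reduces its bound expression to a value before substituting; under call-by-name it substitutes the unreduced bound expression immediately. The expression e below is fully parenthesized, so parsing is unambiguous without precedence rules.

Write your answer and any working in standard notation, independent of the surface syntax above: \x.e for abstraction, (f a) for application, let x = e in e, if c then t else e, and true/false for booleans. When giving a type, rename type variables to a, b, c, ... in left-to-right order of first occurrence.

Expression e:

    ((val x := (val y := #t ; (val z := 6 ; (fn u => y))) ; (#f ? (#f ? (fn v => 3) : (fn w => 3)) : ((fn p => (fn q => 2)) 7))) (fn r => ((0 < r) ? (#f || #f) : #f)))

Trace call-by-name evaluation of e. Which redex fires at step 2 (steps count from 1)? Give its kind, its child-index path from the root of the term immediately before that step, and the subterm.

Answer: if at 0 : (if false then (if false then (\v.3) else (\w.3)) else ((\p.(\q.2)) 7))

Derivation:
step 0: ((let x = (let y = true in (let z = 6 in (\u.y))) in (if false then (if false then (\v.3) else (\w.3)) else ((\p.(\q.2)) 7))) (\r.(if (0 < r) then (false || false) else false)))
step 1: [let@0] ((if false then (if false then (\v.3) else (\w.3)) else ((\p.(\q.2)) 7)) (\r.(if (0 < r) then (false || false) else false)))
step 2: [if@0] (((\p.(\q.2)) 7) (\r.(if (0 < r) then (false || false) else false)))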